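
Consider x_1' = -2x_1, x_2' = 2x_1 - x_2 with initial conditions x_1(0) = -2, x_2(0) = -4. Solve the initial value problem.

Coefficient matrix A = [[-2, 0], [2, -1]].
Characteristic polynomial det(A - λI) = λ^2 + 3λ + 2 = 0.
Eigenvalues λ = -1, -2.
For λ=-1: (A-λI) row 1 is [-1, 0], so an eigenvector is (0, -1).
For λ=-2: (A-λI) row 2 is [2, 1], so an eigenvector is (1, -2).
General solution: C_1e^(-t)(0,-1) + C_2e^(-2t)(1,-2).
Applying x_1(0)=-2, x_2(0)=-4 gives C_1=8, C_2=-2.

x_1(t) = -2e^(-2t), x_2(t) = -8e^(-t) + 4e^(-2t)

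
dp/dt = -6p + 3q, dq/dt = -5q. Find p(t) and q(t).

p(t) = K_1e^(-6t) + 3K_2e^(-5t), q(t) = K_2e^(-5t)

Coefficient matrix A = [[-6, 3], [0, -5]].
Characteristic polynomial det(A - λI) = λ^2 + 11λ + 30 = 0.
Eigenvalues λ = -6, -5.
For λ=-6: (A-λI) row 1 is [0, 3], so an eigenvector is (1, 0).
For λ=-5: (A-λI) row 1 is [-1, 3], so an eigenvector is (3, 1).
General solution: K_1e^(-6t)(1,0) + K_2e^(-5t)(3,1).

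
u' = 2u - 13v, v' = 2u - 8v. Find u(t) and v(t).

Coefficient matrix A = [[2, -13], [2, -8]].
Characteristic polynomial det(A - λI) = λ^2 + 6λ + 10 = 0.
Eigenvalues λ = -3 ± i (complex conjugate pair).
For λ=-3+i: an eigenvector is (-3,-1) - i(-2,-1) = (-3 + 2i, -1 + i).
A real fundamental pair from Re and Im of e^((-3+i)t)v: X_1 = e^(-3t)(cos(t)·(-3,-1) + sin(t)·(-2,-1)), X_2 = e^(-3t)(sin(t)·(-3,-1) - cos(t)·(-2,-1)).
General solution: K_1X_1 + K_2X_2.

u(t) = -2K_1e^(-3t)sin(t) - 3K_1e^(-3t)cos(t) - 3K_2e^(-3t)sin(t) + 2K_2e^(-3t)cos(t), v(t) = -K_1e^(-3t)sin(t) - K_1e^(-3t)cos(t) - K_2e^(-3t)sin(t) + K_2e^(-3t)cos(t)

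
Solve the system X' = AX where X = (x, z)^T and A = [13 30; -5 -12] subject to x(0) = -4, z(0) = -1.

Coefficient matrix A = [[13, 30], [-5, -12]].
Characteristic polynomial det(A - λI) = λ^2 - λ - 6 = 0.
Eigenvalues λ = -2, 3.
For λ=-2: (A-λI) row 1 is [15, 30], so an eigenvector is (2, -1).
For λ=3: (A-λI) row 1 is [10, 30], so an eigenvector is (-3, 1).
General solution: c_1e^(-2t)(2,-1) + c_2e^(3t)(-3,1).
Applying x(0)=-4, z(0)=-1 gives c_1=7, c_2=6.

x(t) = -18e^(3t) + 14e^(-2t), z(t) = 6e^(3t) - 7e^(-2t)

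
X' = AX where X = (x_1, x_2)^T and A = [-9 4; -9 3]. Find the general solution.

x_1(t) = 2K_1e^(-3t) + 2K_2te^(-3t) + K_2e^(-3t), x_2(t) = 3K_1e^(-3t) + 3K_2te^(-3t) + 2K_2e^(-3t)

Coefficient matrix A = [[-9, 4], [-9, 3]].
Characteristic polynomial det(A - λI) = λ^2 + 6λ + 9 = 0.
Single eigenvalue λ = -3 with algebraic multiplicity 2.
Eigenvector v = (2,3); generalized eigenvector w with (A-λI)w=v is (1,2).
General solution: e^(-3t)[K_1·v + K_2·(t·v + w)].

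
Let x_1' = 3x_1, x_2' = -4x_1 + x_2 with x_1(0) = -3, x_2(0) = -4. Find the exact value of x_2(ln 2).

A = [[3,0],[-4,1]]; eigenvalues λ = 3, 1.
Eigenvectors: (-1,2) for λ=3, (0,1) for λ=1.
From the initial condition, c_1 = 3, c_2 = -10.
x_2(ln 2) = (3)(2^3)(2) + (-10)(2^1)(1) = 28.

28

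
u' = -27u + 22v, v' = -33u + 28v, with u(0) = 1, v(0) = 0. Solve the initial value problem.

Coefficient matrix A = [[-27, 22], [-33, 28]].
Characteristic polynomial det(A - λI) = λ^2 - λ - 30 = 0.
Eigenvalues λ = 6, -5.
For λ=6: (A-λI) row 1 is [-33, 22], so an eigenvector is (-2, -3).
For λ=-5: (A-λI) row 1 is [-22, 22], so an eigenvector is (-1, -1).
General solution: c_1e^(6t)(-2,-3) + c_2e^(-5t)(-1,-1).
Applying u(0)=1, v(0)=0 gives c_1=1, c_2=-3.

u(t) = -2e^(6t) + 3e^(-5t), v(t) = -3e^(6t) + 3e^(-5t)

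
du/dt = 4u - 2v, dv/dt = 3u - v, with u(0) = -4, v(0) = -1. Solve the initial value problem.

Coefficient matrix A = [[4, -2], [3, -1]].
Characteristic polynomial det(A - λI) = λ^2 - 3λ + 2 = 0.
Eigenvalues λ = 1, 2.
For λ=1: (A-λI) row 1 is [3, -2], so an eigenvector is (-2, -3).
For λ=2: (A-λI) row 1 is [2, -2], so an eigenvector is (1, 1).
General solution: C_1e^(t)(-2,-3) + C_2e^(2t)(1,1).
Applying u(0)=-4, v(0)=-1 gives C_1=-3, C_2=-10.

u(t) = -10e^(2t) + 6e^(t), v(t) = -10e^(2t) + 9e^(t)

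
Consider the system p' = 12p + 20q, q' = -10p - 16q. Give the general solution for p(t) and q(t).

Coefficient matrix A = [[12, 20], [-10, -16]].
Characteristic polynomial det(A - λI) = λ^2 + 4λ + 8 = 0.
Eigenvalues λ = -2 ± 2i (complex conjugate pair).
For λ=-2+2i: an eigenvector is (-1,1) - i(3,-2) = (-1 - 3i, 1 + 2i).
A real fundamental pair from Re and Im of e^((-2+2i)t)v: X_1 = e^(-2t)(cos(2t)·(-1,1) + sin(2t)·(3,-2)), X_2 = e^(-2t)(sin(2t)·(-1,1) - cos(2t)·(3,-2)).
General solution: K_1X_1 + K_2X_2.

p(t) = 3K_1e^(-2t)sin(2t) - K_1e^(-2t)cos(2t) - K_2e^(-2t)sin(2t) - 3K_2e^(-2t)cos(2t), q(t) = -2K_1e^(-2t)sin(2t) + K_1e^(-2t)cos(2t) + K_2e^(-2t)sin(2t) + 2K_2e^(-2t)cos(2t)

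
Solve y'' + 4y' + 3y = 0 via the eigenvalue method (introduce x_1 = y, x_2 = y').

Let x_1 = y, x_2 = y'. Then x_1' = x_2 and x_2' = -3x_1 - 4x_2.
A = [[0,1],[-3,-4]]; det(A-λI) = λ^2 + 4λ + 3.
Eigenvalues λ = -1, -3 with eigenvectors (1,-1), (1,-3).

y(t) = C_1e^(-t) + C_2e^(-3t)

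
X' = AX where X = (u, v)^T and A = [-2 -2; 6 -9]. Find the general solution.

Coefficient matrix A = [[-2, -2], [6, -9]].
Characteristic polynomial det(A - λI) = λ^2 + 11λ + 30 = 0.
Eigenvalues λ = -5, -6.
For λ=-5: (A-λI) row 1 is [3, -2], so an eigenvector is (-2, -3).
For λ=-6: (A-λI) row 1 is [4, -2], so an eigenvector is (1, 2).
General solution: C_1e^(-5t)(-2,-3) + C_2e^(-6t)(1,2).

u(t) = -2C_1e^(-5t) + C_2e^(-6t), v(t) = -3C_1e^(-5t) + 2C_2e^(-6t)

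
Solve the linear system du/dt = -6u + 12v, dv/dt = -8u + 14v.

u(t) = -3K_1e^(2t) - K_2e^(6t), v(t) = -2K_1e^(2t) - K_2e^(6t)

Coefficient matrix A = [[-6, 12], [-8, 14]].
Characteristic polynomial det(A - λI) = λ^2 - 8λ + 12 = 0.
Eigenvalues λ = 2, 6.
For λ=2: (A-λI) row 1 is [-8, 12], so an eigenvector is (-3, -2).
For λ=6: (A-λI) row 1 is [-12, 12], so an eigenvector is (-1, -1).
General solution: K_1e^(2t)(-3,-2) + K_2e^(6t)(-1,-1).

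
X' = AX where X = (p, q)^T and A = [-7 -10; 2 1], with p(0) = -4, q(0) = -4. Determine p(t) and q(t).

Coefficient matrix A = [[-7, -10], [2, 1]].
Characteristic polynomial det(A - λI) = λ^2 + 6λ + 13 = 0.
Eigenvalues λ = -3 ± 2i (complex conjugate pair).
For λ=-3+2i: an eigenvector is (-2,1) - i(-1,0) = (-2 + i, 1).
A real fundamental pair from Re and Im of e^((-3+2i)t)v: X_1 = e^(-3t)(cos(2t)·(-2,1) + sin(2t)·(-1,0)), X_2 = e^(-3t)(sin(2t)·(-2,1) - cos(2t)·(-1,0)).
General solution: C_1X_1 + C_2X_2.
Applying p(0)=-4, q(0)=-4 gives C_1=-4, C_2=-12.

p(t) = 28e^(-3t)sin(2t) - 4e^(-3t)cos(2t), q(t) = -12e^(-3t)sin(2t) - 4e^(-3t)cos(2t)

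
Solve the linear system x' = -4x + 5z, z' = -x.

Coefficient matrix A = [[-4, 5], [-1, 0]].
Characteristic polynomial det(A - λI) = λ^2 + 4λ + 5 = 0.
Eigenvalues λ = -2 ± i (complex conjugate pair).
For λ=-2+i: an eigenvector is (-1,0) - i(2,1) = (-1 - 2i, 0 - i).
A real fundamental pair from Re and Im of e^((-2+i)t)v: X_1 = e^(-2t)(cos(t)·(-1,0) + sin(t)·(2,1)), X_2 = e^(-2t)(sin(t)·(-1,0) - cos(t)·(2,1)).
General solution: C_1X_1 + C_2X_2.

x(t) = 2C_1e^(-2t)sin(t) - C_1e^(-2t)cos(t) - C_2e^(-2t)sin(t) - 2C_2e^(-2t)cos(t), z(t) = C_1e^(-2t)sin(t) - C_2e^(-2t)cos(t)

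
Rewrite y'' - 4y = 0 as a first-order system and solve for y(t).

y(t) = K_1e^(2t) + K_2e^(-2t)

Let x_1 = y, x_2 = y'. Then x_1' = x_2 and x_2' = 4x_1.
A = [[0,1],[4,0]]; det(A-λI) = λ^2 - 4.
Eigenvalues λ = 2, -2 with eigenvectors (1,2), (1,-2).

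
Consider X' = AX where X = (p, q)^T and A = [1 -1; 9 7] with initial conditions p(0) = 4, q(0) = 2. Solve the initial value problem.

p(t) = -14te^(4t) + 4e^(4t), q(t) = 42te^(4t) + 2e^(4t)

Coefficient matrix A = [[1, -1], [9, 7]].
Characteristic polynomial det(A - λI) = λ^2 - 8λ + 16 = 0.
Single eigenvalue λ = 4 with algebraic multiplicity 2.
Eigenvector v = (1,-3); generalized eigenvector w with (A-λI)w=v is (0,-1).
General solution: e^(4t)[K_1·v + K_2·(t·v + w)].
Applying p(0)=4, q(0)=2 gives K_1=4, K_2=-14.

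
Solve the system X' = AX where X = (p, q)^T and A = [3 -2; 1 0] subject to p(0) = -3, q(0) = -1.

Coefficient matrix A = [[3, -2], [1, 0]].
Characteristic polynomial det(A - λI) = λ^2 - 3λ + 2 = 0.
Eigenvalues λ = 2, 1.
For λ=2: (A-λI) row 1 is [1, -2], so an eigenvector is (2, 1).
For λ=1: (A-λI) row 1 is [2, -2], so an eigenvector is (-1, -1).
General solution: C_1e^(2t)(2,1) + C_2e^(t)(-1,-1).
Applying p(0)=-3, q(0)=-1 gives C_1=-2, C_2=-1.

p(t) = -4e^(2t) + e^(t), q(t) = -2e^(2t) + e^(t)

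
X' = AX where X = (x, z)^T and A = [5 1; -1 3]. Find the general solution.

Coefficient matrix A = [[5, 1], [-1, 3]].
Characteristic polynomial det(A - λI) = λ^2 - 8λ + 16 = 0.
Single eigenvalue λ = 4 with algebraic multiplicity 2.
Eigenvector v = (1,-1); generalized eigenvector w with (A-λI)w=v is (0,1).
General solution: e^(4t)[C_1·v + C_2·(t·v + w)].

x(t) = C_1e^(4t) + C_2te^(4t), z(t) = -C_1e^(4t) - C_2te^(4t) + C_2e^(4t)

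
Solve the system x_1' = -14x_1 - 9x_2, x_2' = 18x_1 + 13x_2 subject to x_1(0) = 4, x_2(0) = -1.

Coefficient matrix A = [[-14, -9], [18, 13]].
Characteristic polynomial det(A - λI) = λ^2 + λ - 20 = 0.
Eigenvalues λ = -5, 4.
For λ=-5: (A-λI) row 1 is [-9, -9], so an eigenvector is (-1, 1).
For λ=4: (A-λI) row 1 is [-18, -9], so an eigenvector is (1, -2).
General solution: C_1e^(-5t)(-1,1) + C_2e^(4t)(1,-2).
Applying x_1(0)=4, x_2(0)=-1 gives C_1=-7, C_2=-3.

x_1(t) = -3e^(4t) + 7e^(-5t), x_2(t) = 6e^(4t) - 7e^(-5t)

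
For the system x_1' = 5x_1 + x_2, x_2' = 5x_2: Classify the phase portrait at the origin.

A = [[5,1],[0,5]]; det(A-λI) = λ^2 - 10λ + 25.
repeated λ = 5 with a single eigenvector.

unstable improper node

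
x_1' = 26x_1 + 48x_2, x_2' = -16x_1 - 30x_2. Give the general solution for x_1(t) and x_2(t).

Coefficient matrix A = [[26, 48], [-16, -30]].
Characteristic polynomial det(A - λI) = λ^2 + 4λ - 12 = 0.
Eigenvalues λ = -6, 2.
For λ=-6: (A-λI) row 1 is [32, 48], so an eigenvector is (3, -2).
For λ=2: (A-λI) row 1 is [24, 48], so an eigenvector is (-2, 1).
General solution: c_1e^(-6t)(3,-2) + c_2e^(2t)(-2,1).

x_1(t) = 3c_1e^(-6t) - 2c_2e^(2t), x_2(t) = -2c_1e^(-6t) + c_2e^(2t)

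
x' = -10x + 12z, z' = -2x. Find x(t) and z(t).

x(t) = 3c_1e^(-6t) - 2c_2e^(-4t), z(t) = c_1e^(-6t) - c_2e^(-4t)

Coefficient matrix A = [[-10, 12], [-2, 0]].
Characteristic polynomial det(A - λI) = λ^2 + 10λ + 24 = 0.
Eigenvalues λ = -6, -4.
For λ=-6: (A-λI) row 1 is [-4, 12], so an eigenvector is (3, 1).
For λ=-4: (A-λI) row 1 is [-6, 12], so an eigenvector is (-2, -1).
General solution: c_1e^(-6t)(3,1) + c_2e^(-4t)(-2,-1).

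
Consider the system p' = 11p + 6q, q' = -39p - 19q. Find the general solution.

p(t) = -C_1e^(-4t)sin(3t) - C_1e^(-4t)cos(3t) - C_2e^(-4t)sin(3t) + C_2e^(-4t)cos(3t), q(t) = 3C_1e^(-4t)sin(3t) + 2C_1e^(-4t)cos(3t) + 2C_2e^(-4t)sin(3t) - 3C_2e^(-4t)cos(3t)

Coefficient matrix A = [[11, 6], [-39, -19]].
Characteristic polynomial det(A - λI) = λ^2 + 8λ + 25 = 0.
Eigenvalues λ = -4 ± 3i (complex conjugate pair).
For λ=-4+3i: an eigenvector is (-1,2) - i(-1,3) = (-1 + i, 2 - 3i).
A real fundamental pair from Re and Im of e^((-4+3i)t)v: X_1 = e^(-4t)(cos(3t)·(-1,2) + sin(3t)·(-1,3)), X_2 = e^(-4t)(sin(3t)·(-1,2) - cos(3t)·(-1,3)).
General solution: C_1X_1 + C_2X_2.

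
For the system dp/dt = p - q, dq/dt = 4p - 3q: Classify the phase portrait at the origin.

A = [[1,-1],[4,-3]]; det(A-λI) = λ^2 + 2λ + 1.
repeated λ = -1 with a single eigenvector.

stable improper node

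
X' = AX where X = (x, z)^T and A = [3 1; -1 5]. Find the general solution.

Coefficient matrix A = [[3, 1], [-1, 5]].
Characteristic polynomial det(A - λI) = λ^2 - 8λ + 16 = 0.
Single eigenvalue λ = 4 with algebraic multiplicity 2.
Eigenvector v = (-1,-1); generalized eigenvector w with (A-λI)w=v is (2,1).
General solution: e^(4t)[c_1·v + c_2·(t·v + w)].

x(t) = -c_1e^(4t) - c_2te^(4t) + 2c_2e^(4t), z(t) = -c_1e^(4t) - c_2te^(4t) + c_2e^(4t)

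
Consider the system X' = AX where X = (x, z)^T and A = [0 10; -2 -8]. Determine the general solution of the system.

Coefficient matrix A = [[0, 10], [-2, -8]].
Characteristic polynomial det(A - λI) = λ^2 + 8λ + 20 = 0.
Eigenvalues λ = -4 ± 2i (complex conjugate pair).
For λ=-4+2i: an eigenvector is (-1,0) - i(-2,1) = (-1 + 2i, 0 - i).
A real fundamental pair from Re and Im of e^((-4+2i)t)v: X_1 = e^(-4t)(cos(2t)·(-1,0) + sin(2t)·(-2,1)), X_2 = e^(-4t)(sin(2t)·(-1,0) - cos(2t)·(-2,1)).
General solution: C_1X_1 + C_2X_2.

x(t) = -2C_1e^(-4t)sin(2t) - C_1e^(-4t)cos(2t) - C_2e^(-4t)sin(2t) + 2C_2e^(-4t)cos(2t), z(t) = C_1e^(-4t)sin(2t) - C_2e^(-4t)cos(2t)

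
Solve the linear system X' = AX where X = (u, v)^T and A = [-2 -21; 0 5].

u(t) = 3c_1e^(5t) - c_2e^(-2t), v(t) = -c_1e^(5t)

Coefficient matrix A = [[-2, -21], [0, 5]].
Characteristic polynomial det(A - λI) = λ^2 - 3λ - 10 = 0.
Eigenvalues λ = 5, -2.
For λ=5: (A-λI) row 1 is [-7, -21], so an eigenvector is (3, -1).
For λ=-2: (A-λI) row 1 is [0, -21], so an eigenvector is (-1, 0).
General solution: c_1e^(5t)(3,-1) + c_2e^(-2t)(-1,0).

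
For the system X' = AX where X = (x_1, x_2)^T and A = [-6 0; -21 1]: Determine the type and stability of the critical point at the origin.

saddle

A = [[-6,0],[-21,1]]; det(A-λI) = λ^2 + 5λ - 6.
λ = -6, 1: opposite signs.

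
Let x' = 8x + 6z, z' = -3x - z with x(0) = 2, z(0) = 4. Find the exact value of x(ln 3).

2826

A = [[8,6],[-3,-1]]; eigenvalues λ = 2, 5.
Eigenvectors: (1,-1) for λ=2, (2,-1) for λ=5.
From the initial condition, c_1 = -10, c_2 = 6.
x(ln 3) = (-10)(3^2)(1) + (6)(3^5)(2) = 2826.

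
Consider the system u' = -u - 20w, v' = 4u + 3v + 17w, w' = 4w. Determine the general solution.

u(t) = K_1e^(-t) - 4K_2e^(4t), v(t) = -K_1e^(-t) + K_2e^(4t) + K_3e^(3t), w(t) = K_2e^(4t)

Coefficient matrix A = [[-1, 0, -20], [4, 3, 17], [0, 0, 4]].
det(A - λI) = 0 gives eigenvalues λ = -1, 4, 3.
For λ=-1: eigenvector (1,-1,0).
For λ=4: eigenvector (-4,1,1).
For λ=3: eigenvector (0,1,0).
General solution: K_1e^(-t)(1,-1,0) + K_2e^(4t)(-4,1,1) + K_3e^(3t)(0,1,0).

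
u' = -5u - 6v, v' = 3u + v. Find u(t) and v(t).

u(t) = -K_1e^(-2t)sin(3t) - K_1e^(-2t)cos(3t) - K_2e^(-2t)sin(3t) + K_2e^(-2t)cos(3t), v(t) = K_1e^(-2t)cos(3t) + K_2e^(-2t)sin(3t)

Coefficient matrix A = [[-5, -6], [3, 1]].
Characteristic polynomial det(A - λI) = λ^2 + 4λ + 13 = 0.
Eigenvalues λ = -2 ± 3i (complex conjugate pair).
For λ=-2+3i: an eigenvector is (-1,1) - i(-1,0) = (-1 + i, 1).
A real fundamental pair from Re and Im of e^((-2+3i)t)v: X_1 = e^(-2t)(cos(3t)·(-1,1) + sin(3t)·(-1,0)), X_2 = e^(-2t)(sin(3t)·(-1,1) - cos(3t)·(-1,0)).
General solution: K_1X_1 + K_2X_2.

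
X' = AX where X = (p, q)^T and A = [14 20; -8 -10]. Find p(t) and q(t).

p(t) = -2c_1e^(2t)sin(4t) + c_1e^(2t)cos(4t) + c_2e^(2t)sin(4t) + 2c_2e^(2t)cos(4t), q(t) = c_1e^(2t)sin(4t) - c_1e^(2t)cos(4t) - c_2e^(2t)sin(4t) - c_2e^(2t)cos(4t)

Coefficient matrix A = [[14, 20], [-8, -10]].
Characteristic polynomial det(A - λI) = λ^2 - 4λ + 20 = 0.
Eigenvalues λ = 2 ± 4i (complex conjugate pair).
For λ=2+4i: an eigenvector is (1,-1) - i(-2,1) = (1 + 2i, -1 - i).
A real fundamental pair from Re and Im of e^((2+4i)t)v: X_1 = e^(2t)(cos(4t)·(1,-1) + sin(4t)·(-2,1)), X_2 = e^(2t)(sin(4t)·(1,-1) - cos(4t)·(-2,1)).
General solution: c_1X_1 + c_2X_2.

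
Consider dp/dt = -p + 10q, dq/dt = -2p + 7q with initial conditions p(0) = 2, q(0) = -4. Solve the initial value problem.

Coefficient matrix A = [[-1, 10], [-2, 7]].
Characteristic polynomial det(A - λI) = λ^2 - 6λ + 13 = 0.
Eigenvalues λ = 3 ± 2i (complex conjugate pair).
For λ=3+2i: an eigenvector is (2,1) - i(1,0) = (2 - i, 1).
A real fundamental pair from Re and Im of e^((3+2i)t)v: X_1 = e^(3t)(cos(2t)·(2,1) + sin(2t)·(1,0)), X_2 = e^(3t)(sin(2t)·(2,1) - cos(2t)·(1,0)).
General solution: K_1X_1 + K_2X_2.
Applying p(0)=2, q(0)=-4 gives K_1=-4, K_2=-10.

p(t) = -24e^(3t)sin(2t) + 2e^(3t)cos(2t), q(t) = -10e^(3t)sin(2t) - 4e^(3t)cos(2t)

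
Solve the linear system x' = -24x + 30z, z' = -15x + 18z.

x(t) = -c_1e^(-3t)sin(3t) + 3c_1e^(-3t)cos(3t) + 3c_2e^(-3t)sin(3t) + c_2e^(-3t)cos(3t), z(t) = -c_1e^(-3t)sin(3t) + 2c_1e^(-3t)cos(3t) + 2c_2e^(-3t)sin(3t) + c_2e^(-3t)cos(3t)

Coefficient matrix A = [[-24, 30], [-15, 18]].
Characteristic polynomial det(A - λI) = λ^2 + 6λ + 18 = 0.
Eigenvalues λ = -3 ± 3i (complex conjugate pair).
For λ=-3+3i: an eigenvector is (3,2) - i(-1,-1) = (3 + i, 2 + i).
A real fundamental pair from Re and Im of e^((-3+3i)t)v: X_1 = e^(-3t)(cos(3t)·(3,2) + sin(3t)·(-1,-1)), X_2 = e^(-3t)(sin(3t)·(3,2) - cos(3t)·(-1,-1)).
General solution: c_1X_1 + c_2X_2.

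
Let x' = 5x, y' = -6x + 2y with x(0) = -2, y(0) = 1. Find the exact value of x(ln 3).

A = [[5,0],[-6,2]]; eigenvalues λ = 2, 5.
Eigenvectors: (0,1) for λ=2, (1,-2) for λ=5.
From the initial condition, c_1 = -3, c_2 = -2.
x(ln 3) = (-3)(3^2)(0) + (-2)(3^5)(1) = -486.

-486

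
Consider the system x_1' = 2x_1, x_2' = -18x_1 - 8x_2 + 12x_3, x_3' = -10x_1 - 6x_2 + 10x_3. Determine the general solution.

x_1(t) = c_1e^(2t), x_2(t) = -3c_1e^(2t) + c_2e^(4t) + 2c_3e^(-2t), x_3(t) = -c_1e^(2t) + c_2e^(4t) + c_3e^(-2t)

Coefficient matrix A = [[2, 0, 0], [-18, -8, 12], [-10, -6, 10]].
det(A - λI) = 0 gives eigenvalues λ = 2, 4, -2.
For λ=2: eigenvector (1,-3,-1).
For λ=4: eigenvector (0,1,1).
For λ=-2: eigenvector (0,2,1).
General solution: c_1e^(2t)(1,-3,-1) + c_2e^(4t)(0,1,1) + c_3e^(-2t)(0,2,1).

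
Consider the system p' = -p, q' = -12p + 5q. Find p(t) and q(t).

Coefficient matrix A = [[-1, 0], [-12, 5]].
Characteristic polynomial det(A - λI) = λ^2 - 4λ - 5 = 0.
Eigenvalues λ = 5, -1.
For λ=5: (A-λI) row 1 is [-6, 0], so an eigenvector is (0, -1).
For λ=-1: (A-λI) row 2 is [-12, 6], so an eigenvector is (-1, -2).
General solution: c_1e^(5t)(0,-1) + c_2e^(-t)(-1,-2).

p(t) = -c_2e^(-t), q(t) = -c_1e^(5t) - 2c_2e^(-t)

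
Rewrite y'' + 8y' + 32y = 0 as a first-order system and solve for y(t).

Let x_1 = y, x_2 = y'. Then x_1' = x_2 and x_2' = -32x_1 - 8x_2.
A = [[0,1],[-32,-8]]; det(A-λI) = λ^2 + 8λ + 32.
Eigenvalues λ = -4 ± 4i.

y(t) = c_1e^(-4t)cos(4t) + c_2e^(-4t)sin(4t)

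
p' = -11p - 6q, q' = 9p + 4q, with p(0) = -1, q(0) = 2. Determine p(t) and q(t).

p(t) = -2e^(-2t) + e^(-5t), q(t) = 3e^(-2t) - e^(-5t)

Coefficient matrix A = [[-11, -6], [9, 4]].
Characteristic polynomial det(A - λI) = λ^2 + 7λ + 10 = 0.
Eigenvalues λ = -2, -5.
For λ=-2: (A-λI) row 1 is [-9, -6], so an eigenvector is (-2, 3).
For λ=-5: (A-λI) row 1 is [-6, -6], so an eigenvector is (-1, 1).
General solution: C_1e^(-2t)(-2,3) + C_2e^(-5t)(-1,1).
Applying p(0)=-1, q(0)=2 gives C_1=1, C_2=-1.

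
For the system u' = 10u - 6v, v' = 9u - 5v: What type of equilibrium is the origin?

A = [[10,-6],[9,-5]]; det(A-λI) = λ^2 - 5λ + 4.
λ = 1, 4: both positive.

unstable node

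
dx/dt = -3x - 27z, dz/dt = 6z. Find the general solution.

x(t) = K_1e^(-3t) - 3K_2e^(6t), z(t) = K_2e^(6t)

Coefficient matrix A = [[-3, -27], [0, 6]].
Characteristic polynomial det(A - λI) = λ^2 - 3λ - 18 = 0.
Eigenvalues λ = -3, 6.
For λ=-3: (A-λI) row 1 is [0, -27], so an eigenvector is (1, 0).
For λ=6: (A-λI) row 1 is [-9, -27], so an eigenvector is (-3, 1).
General solution: K_1e^(-3t)(1,0) + K_2e^(6t)(-3,1).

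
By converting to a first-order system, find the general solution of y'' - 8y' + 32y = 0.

Let x_1 = y, x_2 = y'. Then x_1' = x_2 and x_2' = -32x_1 + 8x_2.
A = [[0,1],[-32,8]]; det(A-λI) = λ^2 - 8λ + 32.
Eigenvalues λ = 4 ± 4i.

y(t) = K_1e^(4t)cos(4t) + K_2e^(4t)sin(4t)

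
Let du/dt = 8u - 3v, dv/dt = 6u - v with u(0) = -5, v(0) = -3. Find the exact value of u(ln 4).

A = [[8,-3],[6,-1]]; eigenvalues λ = 5, 2.
Eigenvectors: (1,1) for λ=5, (1,2) for λ=2.
From the initial condition, c_1 = -7, c_2 = 2.
u(ln 4) = (-7)(4^5)(1) + (2)(4^2)(1) = -7136.

-7136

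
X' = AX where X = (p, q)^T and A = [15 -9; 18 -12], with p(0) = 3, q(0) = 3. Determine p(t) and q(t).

p(t) = 3e^(6t), q(t) = 3e^(6t)

Coefficient matrix A = [[15, -9], [18, -12]].
Characteristic polynomial det(A - λI) = λ^2 - 3λ - 18 = 0.
Eigenvalues λ = 6, -3.
For λ=6: (A-λI) row 1 is [9, -9], so an eigenvector is (-1, -1).
For λ=-3: (A-λI) row 1 is [18, -9], so an eigenvector is (1, 2).
General solution: c_1e^(6t)(-1,-1) + c_2e^(-3t)(1,2).
Applying p(0)=3, q(0)=3 gives c_1=-3, c_2=0.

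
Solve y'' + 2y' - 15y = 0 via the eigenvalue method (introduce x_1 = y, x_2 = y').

Let x_1 = y, x_2 = y'. Then x_1' = x_2 and x_2' = 15x_1 - 2x_2.
A = [[0,1],[15,-2]]; det(A-λI) = λ^2 + 2λ - 15.
Eigenvalues λ = 3, -5 with eigenvectors (1,3), (1,-5).

y(t) = c_1e^(3t) + c_2e^(-5t)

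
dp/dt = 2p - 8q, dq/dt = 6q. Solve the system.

p(t) = -2K_1e^(6t) + K_2e^(2t), q(t) = K_1e^(6t)

Coefficient matrix A = [[2, -8], [0, 6]].
Characteristic polynomial det(A - λI) = λ^2 - 8λ + 12 = 0.
Eigenvalues λ = 6, 2.
For λ=6: (A-λI) row 1 is [-4, -8], so an eigenvector is (-2, 1).
For λ=2: (A-λI) row 1 is [0, -8], so an eigenvector is (1, 0).
General solution: K_1e^(6t)(-2,1) + K_2e^(2t)(1,0).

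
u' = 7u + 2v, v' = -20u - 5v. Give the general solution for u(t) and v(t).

u(t) = -K_1e^(t)cos(2t) - K_2e^(t)sin(2t), v(t) = K_1e^(t)sin(2t) + 3K_1e^(t)cos(2t) + 3K_2e^(t)sin(2t) - K_2e^(t)cos(2t)

Coefficient matrix A = [[7, 2], [-20, -5]].
Characteristic polynomial det(A - λI) = λ^2 - 2λ + 5 = 0.
Eigenvalues λ = 1 ± 2i (complex conjugate pair).
For λ=1+2i: an eigenvector is (-1,3) - i(0,1) = (-1, 3 - i).
A real fundamental pair from Re and Im of e^((1+2i)t)v: X_1 = e^(t)(cos(2t)·(-1,3) + sin(2t)·(0,1)), X_2 = e^(t)(sin(2t)·(-1,3) - cos(2t)·(0,1)).
General solution: K_1X_1 + K_2X_2.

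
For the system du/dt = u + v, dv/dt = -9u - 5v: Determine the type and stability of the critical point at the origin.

A = [[1,1],[-9,-5]]; det(A-λI) = λ^2 + 4λ + 4.
repeated λ = -2 with a single eigenvector.

stable improper node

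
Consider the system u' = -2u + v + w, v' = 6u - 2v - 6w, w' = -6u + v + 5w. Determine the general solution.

u(t) = -C_1e^(-2t) + C_3e^(-t), v(t) = C_1e^(-2t) + C_2e^(4t), w(t) = -C_1e^(-2t) - C_2e^(4t) + C_3e^(-t)

Coefficient matrix A = [[-2, 1, 1], [6, -2, -6], [-6, 1, 5]].
det(A - λI) = 0 gives eigenvalues λ = -2, 4, -1.
For λ=-2: eigenvector (-1,1,-1).
For λ=4: eigenvector (0,1,-1).
For λ=-1: eigenvector (1,0,1).
General solution: C_1e^(-2t)(-1,1,-1) + C_2e^(4t)(0,1,-1) + C_3e^(-t)(1,0,1).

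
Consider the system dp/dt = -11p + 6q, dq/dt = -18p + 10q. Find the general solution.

p(t) = -c_1e^(t) + 2c_2e^(-2t), q(t) = -2c_1e^(t) + 3c_2e^(-2t)

Coefficient matrix A = [[-11, 6], [-18, 10]].
Characteristic polynomial det(A - λI) = λ^2 + λ - 2 = 0.
Eigenvalues λ = 1, -2.
For λ=1: (A-λI) row 1 is [-12, 6], so an eigenvector is (-1, -2).
For λ=-2: (A-λI) row 1 is [-9, 6], so an eigenvector is (2, 3).
General solution: c_1e^(t)(-1,-2) + c_2e^(-2t)(2,3).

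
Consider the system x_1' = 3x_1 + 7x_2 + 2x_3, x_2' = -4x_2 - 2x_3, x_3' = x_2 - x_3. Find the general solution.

x_1(t) = K_1e^(3t) + K_2e^(-2t) + 2K_3e^(-3t), x_2(t) = -K_2e^(-2t) - 2K_3e^(-3t), x_3(t) = K_2e^(-2t) + K_3e^(-3t)

Coefficient matrix A = [[3, 7, 2], [0, -4, -2], [0, 1, -1]].
det(A - λI) = 0 gives eigenvalues λ = 3, -2, -3.
For λ=3: eigenvector (1,0,0).
For λ=-2: eigenvector (1,-1,1).
For λ=-3: eigenvector (2,-2,1).
General solution: K_1e^(3t)(1,0,0) + K_2e^(-2t)(1,-1,1) + K_3e^(-3t)(2,-2,1).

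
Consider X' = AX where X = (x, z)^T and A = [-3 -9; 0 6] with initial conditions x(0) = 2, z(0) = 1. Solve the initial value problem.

Coefficient matrix A = [[-3, -9], [0, 6]].
Characteristic polynomial det(A - λI) = λ^2 - 3λ - 18 = 0.
Eigenvalues λ = 6, -3.
For λ=6: (A-λI) row 1 is [-9, -9], so an eigenvector is (-1, 1).
For λ=-3: (A-λI) row 1 is [0, -9], so an eigenvector is (-1, 0).
General solution: C_1e^(6t)(-1,1) + C_2e^(-3t)(-1,0).
Applying x(0)=2, z(0)=1 gives C_1=1, C_2=-3.

x(t) = -e^(6t) + 3e^(-3t), z(t) = e^(6t)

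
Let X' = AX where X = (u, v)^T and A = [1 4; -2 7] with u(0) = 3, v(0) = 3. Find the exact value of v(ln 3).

A = [[1,4],[-2,7]]; eigenvalues λ = 5, 3.
Eigenvectors: (-1,-1) for λ=5, (-2,-1) for λ=3.
From the initial condition, c_1 = -3, c_2 = 0.
v(ln 3) = (-3)(3^5)(-1) + (0)(3^3)(-1) = 729.

729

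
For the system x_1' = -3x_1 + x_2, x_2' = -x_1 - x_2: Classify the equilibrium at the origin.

A = [[-3,1],[-1,-1]]; det(A-λI) = λ^2 + 4λ + 4.
repeated λ = -2 with a single eigenvector.

stable improper node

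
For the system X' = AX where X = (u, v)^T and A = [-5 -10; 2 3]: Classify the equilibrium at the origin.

A = [[-5,-10],[2,3]]; det(A-λI) = λ^2 + 2λ + 5.
λ = -1 ± 2i: negative real part.

stable spiral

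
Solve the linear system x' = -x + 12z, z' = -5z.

x(t) = -3c_1e^(-5t) + c_2e^(-t), z(t) = c_1e^(-5t)

Coefficient matrix A = [[-1, 12], [0, -5]].
Characteristic polynomial det(A - λI) = λ^2 + 6λ + 5 = 0.
Eigenvalues λ = -5, -1.
For λ=-5: (A-λI) row 1 is [4, 12], so an eigenvector is (-3, 1).
For λ=-1: (A-λI) row 1 is [0, 12], so an eigenvector is (1, 0).
General solution: c_1e^(-5t)(-3,1) + c_2e^(-t)(1,0).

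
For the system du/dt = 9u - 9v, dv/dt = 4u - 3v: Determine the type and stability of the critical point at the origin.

unstable improper node

A = [[9,-9],[4,-3]]; det(A-λI) = λ^2 - 6λ + 9.
repeated λ = 3 with a single eigenvector.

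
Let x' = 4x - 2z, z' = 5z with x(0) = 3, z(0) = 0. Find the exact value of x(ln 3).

A = [[4,-2],[0,5]]; eigenvalues λ = 4, 5.
Eigenvectors: (1,0) for λ=4, (2,-1) for λ=5.
From the initial condition, c_1 = 3, c_2 = 0.
x(ln 3) = (3)(3^4)(1) + (0)(3^5)(2) = 243.

243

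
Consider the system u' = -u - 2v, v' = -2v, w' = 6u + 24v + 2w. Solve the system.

Coefficient matrix A = [[-1, -2, 0], [0, -2, 0], [6, 24, 2]].
det(A - λI) = 0 gives eigenvalues λ = -1, -2, 2.
For λ=-1: eigenvector (1,0,-2).
For λ=-2: eigenvector (2,1,-9).
For λ=2: eigenvector (0,0,1).
General solution: C_1e^(-t)(1,0,-2) + C_2e^(-2t)(2,1,-9) + C_3e^(2t)(0,0,1).

u(t) = C_1e^(-t) + 2C_2e^(-2t), v(t) = C_2e^(-2t), w(t) = -2C_1e^(-t) - 9C_2e^(-2t) + C_3e^(2t)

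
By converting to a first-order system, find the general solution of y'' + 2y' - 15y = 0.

y(t) = c_1e^(-5t) + c_2e^(3t)

Let x_1 = y, x_2 = y'. Then x_1' = x_2 and x_2' = 15x_1 - 2x_2.
A = [[0,1],[15,-2]]; det(A-λI) = λ^2 + 2λ - 15.
Eigenvalues λ = -5, 3 with eigenvectors (1,-5), (1,3).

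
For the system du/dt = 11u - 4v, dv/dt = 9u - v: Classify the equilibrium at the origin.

unstable improper node

A = [[11,-4],[9,-1]]; det(A-λI) = λ^2 - 10λ + 25.
repeated λ = 5 with a single eigenvector.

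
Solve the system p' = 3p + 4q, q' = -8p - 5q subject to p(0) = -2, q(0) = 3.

Coefficient matrix A = [[3, 4], [-8, -5]].
Characteristic polynomial det(A - λI) = λ^2 + 2λ + 17 = 0.
Eigenvalues λ = -1 ± 4i (complex conjugate pair).
For λ=-1+4i: an eigenvector is (0,1) - i(1,-1) = (0 - i, 1 + i).
A real fundamental pair from Re and Im of e^((-1+4i)t)v: X_1 = e^(-t)(cos(4t)·(0,1) + sin(4t)·(1,-1)), X_2 = e^(-t)(sin(4t)·(0,1) - cos(4t)·(1,-1)).
General solution: C_1X_1 + C_2X_2.
Applying p(0)=-2, q(0)=3 gives C_1=1, C_2=2.

p(t) = e^(-t)sin(4t) - 2e^(-t)cos(4t), q(t) = e^(-t)sin(4t) + 3e^(-t)cos(4t)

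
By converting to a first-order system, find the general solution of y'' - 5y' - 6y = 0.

y(t) = C_1e^(-t) + C_2e^(6t)

Let x_1 = y, x_2 = y'. Then x_1' = x_2 and x_2' = 6x_1 + 5x_2.
A = [[0,1],[6,5]]; det(A-λI) = λ^2 - 5λ - 6.
Eigenvalues λ = -1, 6 with eigenvectors (1,-1), (1,6).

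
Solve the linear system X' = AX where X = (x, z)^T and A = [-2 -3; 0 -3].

x(t) = -3K_1e^(-3t) - K_2e^(-2t), z(t) = -K_1e^(-3t)

Coefficient matrix A = [[-2, -3], [0, -3]].
Characteristic polynomial det(A - λI) = λ^2 + 5λ + 6 = 0.
Eigenvalues λ = -3, -2.
For λ=-3: (A-λI) row 1 is [1, -3], so an eigenvector is (-3, -1).
For λ=-2: (A-λI) row 1 is [0, -3], so an eigenvector is (-1, 0).
General solution: K_1e^(-3t)(-3,-1) + K_2e^(-2t)(-1,0).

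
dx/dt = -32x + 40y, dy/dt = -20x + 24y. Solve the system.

x(t) = 3C_1e^(-4t)sin(4t) + C_1e^(-4t)cos(4t) + C_2e^(-4t)sin(4t) - 3C_2e^(-4t)cos(4t), y(t) = 2C_1e^(-4t)sin(4t) + C_1e^(-4t)cos(4t) + C_2e^(-4t)sin(4t) - 2C_2e^(-4t)cos(4t)

Coefficient matrix A = [[-32, 40], [-20, 24]].
Characteristic polynomial det(A - λI) = λ^2 + 8λ + 32 = 0.
Eigenvalues λ = -4 ± 4i (complex conjugate pair).
For λ=-4+4i: an eigenvector is (1,1) - i(3,2) = (1 - 3i, 1 - 2i).
A real fundamental pair from Re and Im of e^((-4+4i)t)v: X_1 = e^(-4t)(cos(4t)·(1,1) + sin(4t)·(3,2)), X_2 = e^(-4t)(sin(4t)·(1,1) - cos(4t)·(3,2)).
General solution: C_1X_1 + C_2X_2.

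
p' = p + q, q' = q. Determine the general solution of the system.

Coefficient matrix A = [[1, 1], [0, 1]].
Characteristic polynomial det(A - λI) = λ^2 - 2λ + 1 = 0.
Single eigenvalue λ = 1 with algebraic multiplicity 2.
Eigenvector v = (1,0); generalized eigenvector w with (A-λI)w=v is (3,1).
General solution: e^(t)[K_1·v + K_2·(t·v + w)].

p(t) = K_1e^(t) + K_2te^(t) + 3K_2e^(t), q(t) = K_2e^(t)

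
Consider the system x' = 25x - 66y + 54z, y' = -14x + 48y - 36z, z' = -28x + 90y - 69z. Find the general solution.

x(t) = -3c_1e^(-3t) + 9c_2e^(3t) - 2c_3e^(4t), y(t) = 2c_1e^(-3t) - 6c_2e^(3t) + c_3e^(4t), z(t) = 4c_1e^(-3t) - 11c_2e^(3t) + 2c_3e^(4t)

Coefficient matrix A = [[25, -66, 54], [-14, 48, -36], [-28, 90, -69]].
det(A - λI) = 0 gives eigenvalues λ = -3, 3, 4.
For λ=-3: eigenvector (-3,2,4).
For λ=3: eigenvector (9,-6,-11).
For λ=4: eigenvector (-2,1,2).
General solution: c_1e^(-3t)(-3,2,4) + c_2e^(3t)(9,-6,-11) + c_3e^(4t)(-2,1,2).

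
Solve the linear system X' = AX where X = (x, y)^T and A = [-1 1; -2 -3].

x(t) = -C_1e^(-2t)cos(t) - C_2e^(-2t)sin(t), y(t) = C_1e^(-2t)sin(t) + C_1e^(-2t)cos(t) + C_2e^(-2t)sin(t) - C_2e^(-2t)cos(t)

Coefficient matrix A = [[-1, 1], [-2, -3]].
Characteristic polynomial det(A - λI) = λ^2 + 4λ + 5 = 0.
Eigenvalues λ = -2 ± i (complex conjugate pair).
For λ=-2+i: an eigenvector is (-1,1) - i(0,1) = (-1, 1 - i).
A real fundamental pair from Re and Im of e^((-2+i)t)v: X_1 = e^(-2t)(cos(t)·(-1,1) + sin(t)·(0,1)), X_2 = e^(-2t)(sin(t)·(-1,1) - cos(t)·(0,1)).
General solution: C_1X_1 + C_2X_2.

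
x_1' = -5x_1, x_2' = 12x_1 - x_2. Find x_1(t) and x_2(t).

Coefficient matrix A = [[-5, 0], [12, -1]].
Characteristic polynomial det(A - λI) = λ^2 + 6λ + 5 = 0.
Eigenvalues λ = -1, -5.
For λ=-1: (A-λI) row 1 is [-4, 0], so an eigenvector is (0, -1).
For λ=-5: (A-λI) row 2 is [12, 4], so an eigenvector is (-1, 3).
General solution: c_1e^(-t)(0,-1) + c_2e^(-5t)(-1,3).

x_1(t) = -c_2e^(-5t), x_2(t) = -c_1e^(-t) + 3c_2e^(-5t)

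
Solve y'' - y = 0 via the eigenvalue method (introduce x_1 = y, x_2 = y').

y(t) = c_1e^(t) + c_2e^(-t)

Let x_1 = y, x_2 = y'. Then x_1' = x_2 and x_2' = x_1.
A = [[0,1],[1,0]]; det(A-λI) = λ^2 - 1.
Eigenvalues λ = 1, -1 with eigenvectors (1,1), (1,-1).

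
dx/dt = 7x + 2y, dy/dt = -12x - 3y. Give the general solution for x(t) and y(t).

Coefficient matrix A = [[7, 2], [-12, -3]].
Characteristic polynomial det(A - λI) = λ^2 - 4λ + 3 = 0.
Eigenvalues λ = 1, 3.
For λ=1: (A-λI) row 1 is [6, 2], so an eigenvector is (-1, 3).
For λ=3: (A-λI) row 1 is [4, 2], so an eigenvector is (1, -2).
General solution: c_1e^(t)(-1,3) + c_2e^(3t)(1,-2).

x(t) = -c_1e^(t) + c_2e^(3t), y(t) = 3c_1e^(t) - 2c_2e^(3t)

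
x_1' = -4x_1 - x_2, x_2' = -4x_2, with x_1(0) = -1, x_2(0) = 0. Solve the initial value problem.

x_1(t) = -e^(-4t), x_2(t) = 0

Coefficient matrix A = [[-4, -1], [0, -4]].
Characteristic polynomial det(A - λI) = λ^2 + 8λ + 16 = 0.
Single eigenvalue λ = -4 with algebraic multiplicity 2.
Eigenvector v = (1,0); generalized eigenvector w with (A-λI)w=v is (2,-1).
General solution: e^(-4t)[C_1·v + C_2·(t·v + w)].
Applying x_1(0)=-1, x_2(0)=0 gives C_1=-1, C_2=0.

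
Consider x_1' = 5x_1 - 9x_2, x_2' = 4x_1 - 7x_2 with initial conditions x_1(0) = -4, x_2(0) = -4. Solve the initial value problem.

Coefficient matrix A = [[5, -9], [4, -7]].
Characteristic polynomial det(A - λI) = λ^2 + 2λ + 1 = 0.
Single eigenvalue λ = -1 with algebraic multiplicity 2.
Eigenvector v = (-3,-2); generalized eigenvector w with (A-λI)w=v is (-2,-1).
General solution: e^(-t)[C_1·v + C_2·(t·v + w)].
Applying x_1(0)=-4, x_2(0)=-4 gives C_1=4, C_2=-4.

x_1(t) = 12te^(-t) - 4e^(-t), x_2(t) = 8te^(-t) - 4e^(-t)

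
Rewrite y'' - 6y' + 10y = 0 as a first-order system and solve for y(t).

y(t) = C_1e^(3t)cos(t) + C_2e^(3t)sin(t)

Let x_1 = y, x_2 = y'. Then x_1' = x_2 and x_2' = -10x_1 + 6x_2.
A = [[0,1],[-10,6]]; det(A-λI) = λ^2 - 6λ + 10.
Eigenvalues λ = 3 ± i.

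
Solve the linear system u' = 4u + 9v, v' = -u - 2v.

Coefficient matrix A = [[4, 9], [-1, -2]].
Characteristic polynomial det(A - λI) = λ^2 - 2λ + 1 = 0.
Single eigenvalue λ = 1 with algebraic multiplicity 2.
Eigenvector v = (3,-1); generalized eigenvector w with (A-λI)w=v is (1,0).
General solution: e^(t)[K_1·v + K_2·(t·v + w)].

u(t) = 3K_1e^(t) + 3K_2te^(t) + K_2e^(t), v(t) = -K_1e^(t) - K_2te^(t)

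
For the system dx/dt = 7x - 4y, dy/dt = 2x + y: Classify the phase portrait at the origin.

A = [[7,-4],[2,1]]; det(A-λI) = λ^2 - 8λ + 15.
λ = 5, 3: both positive.

unstable node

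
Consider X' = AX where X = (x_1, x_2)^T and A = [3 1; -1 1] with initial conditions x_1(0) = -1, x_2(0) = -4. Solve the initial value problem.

Coefficient matrix A = [[3, 1], [-1, 1]].
Characteristic polynomial det(A - λI) = λ^2 - 4λ + 4 = 0.
Single eigenvalue λ = 2 with algebraic multiplicity 2.
Eigenvector v = (1,-1); generalized eigenvector w with (A-λI)w=v is (2,-1).
General solution: e^(2t)[K_1·v + K_2·(t·v + w)].
Applying x_1(0)=-1, x_2(0)=-4 gives K_1=9, K_2=-5.

x_1(t) = -5te^(2t) - e^(2t), x_2(t) = 5te^(2t) - 4e^(2t)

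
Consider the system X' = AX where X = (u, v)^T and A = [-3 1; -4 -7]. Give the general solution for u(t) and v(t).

Coefficient matrix A = [[-3, 1], [-4, -7]].
Characteristic polynomial det(A - λI) = λ^2 + 10λ + 25 = 0.
Single eigenvalue λ = -5 with algebraic multiplicity 2.
Eigenvector v = (1,-2); generalized eigenvector w with (A-λI)w=v is (2,-3).
General solution: e^(-5t)[C_1·v + C_2·(t·v + w)].

u(t) = C_1e^(-5t) + C_2te^(-5t) + 2C_2e^(-5t), v(t) = -2C_1e^(-5t) - 2C_2te^(-5t) - 3C_2e^(-5t)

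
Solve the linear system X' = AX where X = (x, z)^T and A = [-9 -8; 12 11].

x(t) = 2C_1e^(3t) - C_2e^(-t), z(t) = -3C_1e^(3t) + C_2e^(-t)

Coefficient matrix A = [[-9, -8], [12, 11]].
Characteristic polynomial det(A - λI) = λ^2 - 2λ - 3 = 0.
Eigenvalues λ = 3, -1.
For λ=3: (A-λI) row 1 is [-12, -8], so an eigenvector is (2, -3).
For λ=-1: (A-λI) row 1 is [-8, -8], so an eigenvector is (-1, 1).
General solution: C_1e^(3t)(2,-3) + C_2e^(-t)(-1,1).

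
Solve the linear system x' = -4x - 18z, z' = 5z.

x(t) = c_1e^(-4t) - 2c_2e^(5t), z(t) = c_2e^(5t)

Coefficient matrix A = [[-4, -18], [0, 5]].
Characteristic polynomial det(A - λI) = λ^2 - λ - 20 = 0.
Eigenvalues λ = -4, 5.
For λ=-4: (A-λI) row 1 is [0, -18], so an eigenvector is (1, 0).
For λ=5: (A-λI) row 1 is [-9, -18], so an eigenvector is (-2, 1).
General solution: c_1e^(-4t)(1,0) + c_2e^(5t)(-2,1).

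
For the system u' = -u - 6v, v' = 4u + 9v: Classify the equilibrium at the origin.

unstable node

A = [[-1,-6],[4,9]]; det(A-λI) = λ^2 - 8λ + 15.
λ = 3, 5: both positive.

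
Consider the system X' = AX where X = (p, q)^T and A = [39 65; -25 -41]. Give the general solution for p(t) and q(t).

p(t) = 3K_1e^(-t)sin(5t) + 2K_1e^(-t)cos(5t) + 2K_2e^(-t)sin(5t) - 3K_2e^(-t)cos(5t), q(t) = -2K_1e^(-t)sin(5t) - K_1e^(-t)cos(5t) - K_2e^(-t)sin(5t) + 2K_2e^(-t)cos(5t)

Coefficient matrix A = [[39, 65], [-25, -41]].
Characteristic polynomial det(A - λI) = λ^2 + 2λ + 26 = 0.
Eigenvalues λ = -1 ± 5i (complex conjugate pair).
For λ=-1+5i: an eigenvector is (2,-1) - i(3,-2) = (2 - 3i, -1 + 2i).
A real fundamental pair from Re and Im of e^((-1+5i)t)v: X_1 = e^(-t)(cos(5t)·(2,-1) + sin(5t)·(3,-2)), X_2 = e^(-t)(sin(5t)·(2,-1) - cos(5t)·(3,-2)).
General solution: K_1X_1 + K_2X_2.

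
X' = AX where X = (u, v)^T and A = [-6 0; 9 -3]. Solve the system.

Coefficient matrix A = [[-6, 0], [9, -3]].
Characteristic polynomial det(A - λI) = λ^2 + 9λ + 18 = 0.
Eigenvalues λ = -6, -3.
For λ=-6: (A-λI) row 2 is [9, 3], so an eigenvector is (-1, 3).
For λ=-3: (A-λI) row 1 is [-3, 0], so an eigenvector is (0, -1).
General solution: K_1e^(-6t)(-1,3) + K_2e^(-3t)(0,-1).

u(t) = -K_1e^(-6t), v(t) = 3K_1e^(-6t) - K_2e^(-3t)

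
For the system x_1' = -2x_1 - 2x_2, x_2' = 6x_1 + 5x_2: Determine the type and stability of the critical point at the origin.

A = [[-2,-2],[6,5]]; det(A-λI) = λ^2 - 3λ + 2.
λ = 1, 2: both positive.

unstable node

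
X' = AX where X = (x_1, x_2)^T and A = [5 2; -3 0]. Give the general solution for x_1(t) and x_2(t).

Coefficient matrix A = [[5, 2], [-3, 0]].
Characteristic polynomial det(A - λI) = λ^2 - 5λ + 6 = 0.
Eigenvalues λ = 3, 2.
For λ=3: (A-λI) row 1 is [2, 2], so an eigenvector is (1, -1).
For λ=2: (A-λI) row 1 is [3, 2], so an eigenvector is (-2, 3).
General solution: C_1e^(3t)(1,-1) + C_2e^(2t)(-2,3).

x_1(t) = C_1e^(3t) - 2C_2e^(2t), x_2(t) = -C_1e^(3t) + 3C_2e^(2t)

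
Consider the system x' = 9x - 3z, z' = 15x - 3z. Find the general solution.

Coefficient matrix A = [[9, -3], [15, -3]].
Characteristic polynomial det(A - λI) = λ^2 - 6λ + 18 = 0.
Eigenvalues λ = 3 ± 3i (complex conjugate pair).
For λ=3+3i: an eigenvector is (-1,-2) - i(0,-1) = (-1, -2 + i).
A real fundamental pair from Re and Im of e^((3+3i)t)v: X_1 = e^(3t)(cos(3t)·(-1,-2) + sin(3t)·(0,-1)), X_2 = e^(3t)(sin(3t)·(-1,-2) - cos(3t)·(0,-1)).
General solution: c_1X_1 + c_2X_2.

x(t) = -c_1e^(3t)cos(3t) - c_2e^(3t)sin(3t), z(t) = -c_1e^(3t)sin(3t) - 2c_1e^(3t)cos(3t) - 2c_2e^(3t)sin(3t) + c_2e^(3t)cos(3t)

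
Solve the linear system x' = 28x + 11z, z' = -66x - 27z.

Coefficient matrix A = [[28, 11], [-66, -27]].
Characteristic polynomial det(A - λI) = λ^2 - λ - 30 = 0.
Eigenvalues λ = -5, 6.
For λ=-5: (A-λI) row 1 is [33, 11], so an eigenvector is (-1, 3).
For λ=6: (A-λI) row 1 is [22, 11], so an eigenvector is (1, -2).
General solution: C_1e^(-5t)(-1,3) + C_2e^(6t)(1,-2).

x(t) = -C_1e^(-5t) + C_2e^(6t), z(t) = 3C_1e^(-5t) - 2C_2e^(6t)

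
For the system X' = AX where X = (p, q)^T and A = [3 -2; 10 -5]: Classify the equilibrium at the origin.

A = [[3,-2],[10,-5]]; det(A-λI) = λ^2 + 2λ + 5.
λ = -1 ± 2i: negative real part.

stable spiral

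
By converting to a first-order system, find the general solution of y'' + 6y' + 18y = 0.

Let x_1 = y, x_2 = y'. Then x_1' = x_2 and x_2' = -18x_1 - 6x_2.
A = [[0,1],[-18,-6]]; det(A-λI) = λ^2 + 6λ + 18.
Eigenvalues λ = -3 ± 3i.

y(t) = c_1e^(-3t)cos(3t) + c_2e^(-3t)sin(3t)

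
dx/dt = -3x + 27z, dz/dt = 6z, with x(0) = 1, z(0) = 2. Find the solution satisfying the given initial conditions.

x(t) = 6e^(6t) - 5e^(-3t), z(t) = 2e^(6t)

Coefficient matrix A = [[-3, 27], [0, 6]].
Characteristic polynomial det(A - λI) = λ^2 - 3λ - 18 = 0.
Eigenvalues λ = 6, -3.
For λ=6: (A-λI) row 1 is [-9, 27], so an eigenvector is (3, 1).
For λ=-3: (A-λI) row 1 is [0, 27], so an eigenvector is (-1, 0).
General solution: K_1e^(6t)(3,1) + K_2e^(-3t)(-1,0).
Applying x(0)=1, z(0)=2 gives K_1=2, K_2=5.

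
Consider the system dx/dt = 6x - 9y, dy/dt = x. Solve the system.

Coefficient matrix A = [[6, -9], [1, 0]].
Characteristic polynomial det(A - λI) = λ^2 - 6λ + 9 = 0.
Single eigenvalue λ = 3 with algebraic multiplicity 2.
Eigenvector v = (-3,-1); generalized eigenvector w with (A-λI)w=v is (-1,0).
General solution: e^(3t)[C_1·v + C_2·(t·v + w)].

x(t) = -3C_1e^(3t) - 3C_2te^(3t) - C_2e^(3t), y(t) = -C_1e^(3t) - C_2te^(3t)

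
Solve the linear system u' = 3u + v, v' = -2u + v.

Coefficient matrix A = [[3, 1], [-2, 1]].
Characteristic polynomial det(A - λI) = λ^2 - 4λ + 5 = 0.
Eigenvalues λ = 2 ± i (complex conjugate pair).
For λ=2+i: an eigenvector is (-1,1) - i(0,1) = (-1, 1 - i).
A real fundamental pair from Re and Im of e^((2+i)t)v: X_1 = e^(2t)(cos(t)·(-1,1) + sin(t)·(0,1)), X_2 = e^(2t)(sin(t)·(-1,1) - cos(t)·(0,1)).
General solution: K_1X_1 + K_2X_2.

u(t) = -K_1e^(2t)cos(t) - K_2e^(2t)sin(t), v(t) = K_1e^(2t)sin(t) + K_1e^(2t)cos(t) + K_2e^(2t)sin(t) - K_2e^(2t)cos(t)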